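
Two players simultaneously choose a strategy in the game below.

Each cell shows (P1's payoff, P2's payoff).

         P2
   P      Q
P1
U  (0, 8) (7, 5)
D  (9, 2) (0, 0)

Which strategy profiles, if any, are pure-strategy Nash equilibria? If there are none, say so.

For each player, find the best response to each opponent profile; mutual best responses are the pure NE.
P1 against P: payoffs 0, 9 → best response D.
P1 against Q: payoffs 7, 0 → best response U.
P2 against U: payoffs 8, 5 → best response P.
P2 against D: payoffs 2, 0 → best response P.
Mutual best responses: (D, P).

The unique pure-strategy Nash equilibrium is (D, P).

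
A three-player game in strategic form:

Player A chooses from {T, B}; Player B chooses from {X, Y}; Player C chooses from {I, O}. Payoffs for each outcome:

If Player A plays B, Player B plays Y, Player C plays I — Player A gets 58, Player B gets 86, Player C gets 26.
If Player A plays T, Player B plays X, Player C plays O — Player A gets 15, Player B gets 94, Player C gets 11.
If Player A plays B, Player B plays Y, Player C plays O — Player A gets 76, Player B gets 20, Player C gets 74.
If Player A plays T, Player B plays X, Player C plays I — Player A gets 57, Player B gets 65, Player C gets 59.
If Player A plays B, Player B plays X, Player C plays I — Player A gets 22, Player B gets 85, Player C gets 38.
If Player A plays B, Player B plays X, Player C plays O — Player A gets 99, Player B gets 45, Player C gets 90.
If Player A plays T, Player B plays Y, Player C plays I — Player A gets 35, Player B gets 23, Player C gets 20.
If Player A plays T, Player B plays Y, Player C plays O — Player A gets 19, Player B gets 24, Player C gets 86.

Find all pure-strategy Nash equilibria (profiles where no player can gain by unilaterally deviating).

(T, X, I): Player A gets 57, best alternative 22; Player B gets 65, best alternative 23; Player C gets 59, best alternative 11. No profitable deviation — NE.
(T, X, O): Player A can switch to B (15 → 99). Not NE.
(T, Y, I): Player A can switch to B (35 → 58). Not NE.
(T, Y, O): Player A can switch to B (19 → 76). Not NE.
(B, X, I): Player A can switch to T (22 → 57). Not NE.
(B, X, O): Player A gets 99, best alternative 15; Player B gets 45, best alternative 20; Player C gets 90, best alternative 38. No profitable deviation — NE.
(B, Y, I): Player C can switch to O (26 → 74). Not NE.
(B, Y, O): Player B can switch to X (20 → 45). Not NE.

Pure-strategy Nash equilibria: (T, X, I); (B, X, O)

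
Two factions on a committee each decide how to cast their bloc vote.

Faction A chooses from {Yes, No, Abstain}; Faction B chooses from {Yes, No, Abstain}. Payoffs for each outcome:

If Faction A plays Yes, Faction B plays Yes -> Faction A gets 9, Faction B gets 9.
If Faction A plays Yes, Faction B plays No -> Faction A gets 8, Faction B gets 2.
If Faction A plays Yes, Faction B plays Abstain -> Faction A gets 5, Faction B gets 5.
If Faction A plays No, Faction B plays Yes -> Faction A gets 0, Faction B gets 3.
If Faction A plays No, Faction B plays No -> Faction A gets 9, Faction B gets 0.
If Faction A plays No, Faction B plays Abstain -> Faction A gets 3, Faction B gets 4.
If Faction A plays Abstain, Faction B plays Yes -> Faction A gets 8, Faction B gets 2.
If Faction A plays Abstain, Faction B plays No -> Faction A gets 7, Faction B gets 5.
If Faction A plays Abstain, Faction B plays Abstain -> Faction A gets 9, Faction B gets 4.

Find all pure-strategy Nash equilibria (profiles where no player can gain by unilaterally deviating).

Faction A against Yes: payoffs 9, 0, 8 → best response Yes.
Faction A against No: payoffs 8, 9, 7 → best response No.
Faction A against Abstain: payoffs 5, 3, 9 → best response Abstain.
Faction B against Yes: payoffs 9, 2, 5 → best response Yes.
Faction B against No: payoffs 3, 0, 4 → best response Abstain.
Faction B against Abstain: payoffs 2, 5, 4 → best response No.
Mutual best responses: (Yes, Yes).

Pure NE: (Yes, Yes)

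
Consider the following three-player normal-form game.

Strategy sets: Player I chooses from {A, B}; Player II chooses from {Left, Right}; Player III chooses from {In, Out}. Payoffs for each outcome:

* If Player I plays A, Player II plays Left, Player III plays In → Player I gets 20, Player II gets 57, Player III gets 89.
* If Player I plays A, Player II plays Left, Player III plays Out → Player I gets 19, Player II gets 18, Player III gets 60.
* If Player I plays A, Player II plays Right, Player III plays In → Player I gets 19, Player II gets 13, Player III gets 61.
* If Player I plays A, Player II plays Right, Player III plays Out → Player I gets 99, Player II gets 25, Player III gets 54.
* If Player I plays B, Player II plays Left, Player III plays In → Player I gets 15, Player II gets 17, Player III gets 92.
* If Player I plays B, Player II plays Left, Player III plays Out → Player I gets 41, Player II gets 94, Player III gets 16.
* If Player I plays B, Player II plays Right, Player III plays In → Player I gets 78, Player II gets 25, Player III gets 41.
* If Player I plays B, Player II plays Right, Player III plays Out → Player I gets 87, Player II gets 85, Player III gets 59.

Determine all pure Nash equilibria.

Pure NE: (A, Left, In)

For each strategy profile, look for a profitable unilateral deviation.
(A, Left, In): Player I gets 20, best alternative 15; Player II gets 57, best alternative 13; Player III gets 89, best alternative 60. No profitable deviation — NE.
(A, Left, Out): Player I can switch to B (19 → 41). Not NE.
(A, Right, In): Player I can switch to B (19 → 78). Not NE.
(A, Right, Out): Player III can switch to In (54 → 61). Not NE.
(B, Left, In): Player I can switch to A (15 → 20). Not NE.
(B, Left, Out): Player III can switch to In (16 → 92). Not NE.
(B, Right, In): Player III can switch to Out (41 → 59). Not NE.
(The remaining 1 profile has a profitable deviation by the same check.)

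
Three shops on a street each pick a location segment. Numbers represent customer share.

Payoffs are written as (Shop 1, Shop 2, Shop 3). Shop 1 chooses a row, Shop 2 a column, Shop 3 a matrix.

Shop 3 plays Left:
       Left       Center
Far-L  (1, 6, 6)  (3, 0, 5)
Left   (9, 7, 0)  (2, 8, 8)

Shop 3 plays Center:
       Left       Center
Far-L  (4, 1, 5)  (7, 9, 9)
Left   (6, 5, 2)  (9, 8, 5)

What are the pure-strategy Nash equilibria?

For each strategy profile, look for a profitable unilateral deviation.
(Far-L, Left, Left): Shop 1 can switch to Left (1 → 9). Not NE.
(Far-L, Left, Center): Shop 1 can switch to Left (4 → 6). Not NE.
(Far-L, Center, Left): Shop 2 can switch to Left (0 → 6). Not NE.
(Far-L, Center, Center): Shop 1 can switch to Left (7 → 9). Not NE.
(Left, Left, Left): Shop 2 can switch to Center (7 → 8). Not NE.
(Left, Left, Center): Shop 2 can switch to Center (5 → 8). Not NE.
(Left, Center, Left): Shop 1 can switch to Far-L (2 → 3). Not NE.
(Left, Center, Center): Shop 3 can switch to Left (5 → 8). Not NE.

none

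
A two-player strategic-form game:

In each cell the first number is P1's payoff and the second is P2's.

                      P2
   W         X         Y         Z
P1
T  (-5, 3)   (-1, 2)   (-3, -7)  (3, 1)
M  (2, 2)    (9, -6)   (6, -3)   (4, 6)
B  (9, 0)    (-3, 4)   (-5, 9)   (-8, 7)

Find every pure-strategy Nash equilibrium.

Pure NE: (M, Z)

P1 against W: payoffs -5, 2, 9 → best response B.
P1 against X: payoffs -1, 9, -3 → best response M.
P1 against Y: payoffs -3, 6, -5 → best response M.
P1 against Z: payoffs 3, 4, -8 → best response M.
P2 against T: payoffs 3, 2, -7, 1 → best response W.
P2 against M: payoffs 2, -6, -3, 6 → best response Z.
P2 against B: payoffs 0, 4, 9, 7 → best response Y.
Mutual best responses: (M, Z).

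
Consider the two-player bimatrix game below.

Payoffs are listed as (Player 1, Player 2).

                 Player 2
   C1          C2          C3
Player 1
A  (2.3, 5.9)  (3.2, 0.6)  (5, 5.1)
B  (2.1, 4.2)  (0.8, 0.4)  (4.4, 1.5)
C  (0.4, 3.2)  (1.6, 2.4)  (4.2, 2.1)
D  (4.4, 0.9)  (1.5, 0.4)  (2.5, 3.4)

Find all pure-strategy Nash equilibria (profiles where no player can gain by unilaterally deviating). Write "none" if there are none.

No pure-strategy Nash equilibrium.

For each player, find the best response to each opponent profile; mutual best responses are the pure NE.
Player 1 against C1: payoffs 2.3, 2.1, 0.4, 4.4 → best response D.
Player 1 against C2: payoffs 3.2, 0.8, 1.6, 1.5 → best response A.
Player 1 against C3: payoffs 5, 4.4, 4.2, 2.5 → best response A.
Player 2 against A: payoffs 5.9, 0.6, 5.1 → best response C1.
Player 2 against B: payoffs 4.2, 0.4, 1.5 → best response C1.
Player 2 against C: payoffs 3.2, 2.4, 2.1 → best response C1.
Player 2 against D: payoffs 0.9, 0.4, 3.4 → best response C3.
No profile is a mutual best response for all players.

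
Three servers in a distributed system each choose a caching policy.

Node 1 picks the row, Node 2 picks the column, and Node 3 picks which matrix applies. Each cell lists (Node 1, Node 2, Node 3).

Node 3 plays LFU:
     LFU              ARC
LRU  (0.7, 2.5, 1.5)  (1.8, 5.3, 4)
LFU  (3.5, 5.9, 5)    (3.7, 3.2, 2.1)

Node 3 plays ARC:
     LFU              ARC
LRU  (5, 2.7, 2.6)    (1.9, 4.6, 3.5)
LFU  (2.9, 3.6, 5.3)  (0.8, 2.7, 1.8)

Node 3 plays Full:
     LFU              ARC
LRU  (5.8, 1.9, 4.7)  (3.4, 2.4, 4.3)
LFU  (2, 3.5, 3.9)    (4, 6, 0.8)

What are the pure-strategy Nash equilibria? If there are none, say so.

(LRU, LFU, LFU): Node 1 can switch to LFU (0.7 → 3.5). Not NE.
(LRU, LFU, ARC): Node 2 can switch to ARC (2.7 → 4.6). Not NE.
(LRU, LFU, Full): Node 2 can switch to ARC (1.9 → 2.4). Not NE.
(LRU, ARC, LFU): Node 1 can switch to LFU (1.8 → 3.7). Not NE.
(LRU, ARC, ARC): Node 3 can switch to LFU (3.5 → 4). Not NE.
(LRU, ARC, Full): Node 1 can switch to LFU (3.4 → 4). Not NE.
(LFU, LFU, LFU): Node 3 can switch to ARC (5 → 5.3). Not NE.
(LFU, LFU, ARC): Node 1 can switch to LRU (2.9 → 5). Not NE.
(LFU, LFU, Full): Node 1 can switch to LRU (2 → 5.8). Not NE.
(LFU, ARC, LFU): Node 2 can switch to LFU (3.2 → 5.9). Not NE.
(The remaining 2 profiles each have a profitable deviation by the same check.)

There is no pure-strategy Nash equilibrium.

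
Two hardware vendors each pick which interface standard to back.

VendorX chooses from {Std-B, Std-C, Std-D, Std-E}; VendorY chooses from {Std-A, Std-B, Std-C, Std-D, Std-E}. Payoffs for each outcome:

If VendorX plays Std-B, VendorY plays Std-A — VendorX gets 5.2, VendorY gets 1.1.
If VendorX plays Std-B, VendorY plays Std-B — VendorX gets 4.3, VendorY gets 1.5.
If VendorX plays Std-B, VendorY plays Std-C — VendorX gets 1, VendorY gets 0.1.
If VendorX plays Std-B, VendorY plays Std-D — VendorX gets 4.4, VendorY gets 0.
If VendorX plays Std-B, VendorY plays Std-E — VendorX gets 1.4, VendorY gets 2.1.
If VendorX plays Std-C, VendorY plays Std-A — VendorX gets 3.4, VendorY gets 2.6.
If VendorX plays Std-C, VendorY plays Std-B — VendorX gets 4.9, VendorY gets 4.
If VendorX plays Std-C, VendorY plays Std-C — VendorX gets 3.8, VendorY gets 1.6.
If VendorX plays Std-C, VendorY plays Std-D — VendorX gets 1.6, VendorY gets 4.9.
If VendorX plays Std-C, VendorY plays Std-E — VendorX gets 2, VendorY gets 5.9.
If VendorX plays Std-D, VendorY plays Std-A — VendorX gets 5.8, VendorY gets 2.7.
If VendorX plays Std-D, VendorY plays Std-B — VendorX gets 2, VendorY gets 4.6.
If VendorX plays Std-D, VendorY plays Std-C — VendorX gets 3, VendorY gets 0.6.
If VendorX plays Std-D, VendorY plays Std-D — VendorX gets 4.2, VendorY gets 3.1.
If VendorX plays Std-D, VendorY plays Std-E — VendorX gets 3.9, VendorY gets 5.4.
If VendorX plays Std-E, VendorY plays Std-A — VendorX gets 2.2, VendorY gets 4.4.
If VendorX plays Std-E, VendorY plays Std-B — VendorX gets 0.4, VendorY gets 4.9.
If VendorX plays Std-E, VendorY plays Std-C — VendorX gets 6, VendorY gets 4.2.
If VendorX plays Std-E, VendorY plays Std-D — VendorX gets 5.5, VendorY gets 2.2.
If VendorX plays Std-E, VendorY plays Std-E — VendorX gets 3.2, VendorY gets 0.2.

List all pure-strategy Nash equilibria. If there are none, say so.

(Std-D, Std-E)

(Std-B, Std-A): VendorX can switch to Std-D (5.2 → 5.8). Not NE.
(Std-B, Std-B): VendorX can switch to Std-C (4.3 → 4.9). Not NE.
(Std-B, Std-C): VendorX can switch to Std-C (1 → 3.8). Not NE.
(Std-B, Std-D): VendorX can switch to Std-E (4.4 → 5.5). Not NE.
(Std-B, Std-E): VendorX can switch to Std-C (1.4 → 2). Not NE.
(Std-C, Std-A): VendorX can switch to Std-B (3.4 → 5.2). Not NE.
(Std-C, Std-B): VendorY can switch to Std-D (4 → 4.9). Not NE.
(Std-C, Std-C): VendorX can switch to Std-E (3.8 → 6). Not NE.
(Std-C, Std-D): VendorX can switch to Std-B (1.6 → 4.4). Not NE.
(Std-C, Std-E): VendorX can switch to Std-D (2 → 3.9). Not NE.
(Std-D, Std-E): VendorX gets 3.9, best alternative 3.2; VendorY gets 5.4, best alternative 4.6. No profitable deviation — NE.
(The remaining 9 profiles each have a profitable deviation by the same check.)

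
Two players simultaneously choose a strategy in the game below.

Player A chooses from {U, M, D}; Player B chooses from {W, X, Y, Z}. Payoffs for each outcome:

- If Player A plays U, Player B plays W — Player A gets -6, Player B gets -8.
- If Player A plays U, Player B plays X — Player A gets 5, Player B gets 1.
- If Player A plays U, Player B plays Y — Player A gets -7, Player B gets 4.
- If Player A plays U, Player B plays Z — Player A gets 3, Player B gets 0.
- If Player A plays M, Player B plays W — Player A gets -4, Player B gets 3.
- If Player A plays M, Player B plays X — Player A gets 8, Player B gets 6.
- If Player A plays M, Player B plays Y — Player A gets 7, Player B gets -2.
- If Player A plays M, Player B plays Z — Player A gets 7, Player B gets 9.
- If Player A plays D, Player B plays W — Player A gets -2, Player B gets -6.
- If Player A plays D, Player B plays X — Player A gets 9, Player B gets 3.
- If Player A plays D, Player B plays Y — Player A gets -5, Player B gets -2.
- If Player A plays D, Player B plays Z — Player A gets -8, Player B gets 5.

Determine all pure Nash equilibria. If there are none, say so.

(M, Z)

(U, W): Player A can switch to M (-6 → -4). Not NE.
(U, X): Player A can switch to M (5 → 8). Not NE.
(U, Y): Player A can switch to M (-7 → 7). Not NE.
(U, Z): Player A can switch to M (3 → 7). Not NE.
(M, W): Player A can switch to D (-4 → -2). Not NE.
(M, X): Player A can switch to D (8 → 9). Not NE.
(M, Z): Player A gets 7, best alternative 3; Player B gets 9, best alternative 6. No profitable deviation — NE.
(The remaining 5 profiles each have a profitable deviation by the same check.)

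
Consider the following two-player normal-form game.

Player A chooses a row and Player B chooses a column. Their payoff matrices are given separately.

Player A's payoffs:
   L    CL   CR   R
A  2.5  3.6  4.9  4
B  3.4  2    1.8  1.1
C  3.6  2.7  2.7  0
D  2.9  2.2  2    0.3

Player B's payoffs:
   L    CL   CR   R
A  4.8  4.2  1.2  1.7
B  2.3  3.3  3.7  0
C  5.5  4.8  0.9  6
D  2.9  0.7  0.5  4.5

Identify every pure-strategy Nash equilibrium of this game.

Player A against L: payoffs 2.5, 3.4, 3.6, 2.9 → best response C.
Player A against CL: payoffs 3.6, 2, 2.7, 2.2 → best response A.
Player A against CR: payoffs 4.9, 1.8, 2.7, 2 → best response A.
Player A against R: payoffs 4, 1.1, 0, 0.3 → best response A.
Player B against A: payoffs 4.8, 4.2, 1.2, 1.7 → best response L.
Player B against B: payoffs 2.3, 3.3, 3.7, 0 → best response CR.
Player B against C: payoffs 5.5, 4.8, 0.9, 6 → best response R.
Player B against D: payoffs 2.9, 0.7, 0.5, 4.5 → best response R.
No profile is a mutual best response for all players.

There is no pure-strategy Nash equilibrium.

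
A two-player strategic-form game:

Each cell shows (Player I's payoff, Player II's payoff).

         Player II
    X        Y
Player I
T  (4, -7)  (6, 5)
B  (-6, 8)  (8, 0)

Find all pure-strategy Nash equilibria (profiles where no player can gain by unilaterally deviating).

none

Mark each player's best response to every combination of opponents' strategies; a profile where every player is best-responding is a pure Nash equilibrium.
Player I against X: payoffs 4, -6 → best response T.
Player I against Y: payoffs 6, 8 → best response B.
Player II against T: payoffs -7, 5 → best response Y.
Player II against B: payoffs 8, 0 → best response X.
No profile is a mutual best response for all players.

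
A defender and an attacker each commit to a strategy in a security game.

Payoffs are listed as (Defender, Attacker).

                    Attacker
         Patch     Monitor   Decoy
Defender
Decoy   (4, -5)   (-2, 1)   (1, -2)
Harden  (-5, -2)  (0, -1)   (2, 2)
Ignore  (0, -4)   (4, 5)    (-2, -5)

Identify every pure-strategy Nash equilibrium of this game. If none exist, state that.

Check each profile: it is a Nash equilibrium iff no player can strictly gain by switching unilaterally.
(Decoy, Patch): Attacker can switch to Monitor (-5 → 1). Not NE.
(Decoy, Monitor): Defender can switch to Harden (-2 → 0). Not NE.
(Decoy, Decoy): Defender can switch to Harden (1 → 2). Not NE.
(Harden, Patch): Defender can switch to Decoy (-5 → 4). Not NE.
(Harden, Monitor): Defender can switch to Ignore (0 → 4). Not NE.
(Harden, Decoy): Defender gets 2, best alternative 1; Attacker gets 2, best alternative -1. No profitable deviation — NE.
(Ignore, Patch): Defender can switch to Decoy (0 → 4). Not NE.
(Ignore, Monitor): Defender gets 4, best alternative 0; Attacker gets 5, best alternative -4. No profitable deviation — NE.
(Ignore, Decoy): Defender can switch to Decoy (-2 → 1). Not NE.

Pure-strategy Nash equilibria: (Harden, Decoy); (Ignore, Monitor)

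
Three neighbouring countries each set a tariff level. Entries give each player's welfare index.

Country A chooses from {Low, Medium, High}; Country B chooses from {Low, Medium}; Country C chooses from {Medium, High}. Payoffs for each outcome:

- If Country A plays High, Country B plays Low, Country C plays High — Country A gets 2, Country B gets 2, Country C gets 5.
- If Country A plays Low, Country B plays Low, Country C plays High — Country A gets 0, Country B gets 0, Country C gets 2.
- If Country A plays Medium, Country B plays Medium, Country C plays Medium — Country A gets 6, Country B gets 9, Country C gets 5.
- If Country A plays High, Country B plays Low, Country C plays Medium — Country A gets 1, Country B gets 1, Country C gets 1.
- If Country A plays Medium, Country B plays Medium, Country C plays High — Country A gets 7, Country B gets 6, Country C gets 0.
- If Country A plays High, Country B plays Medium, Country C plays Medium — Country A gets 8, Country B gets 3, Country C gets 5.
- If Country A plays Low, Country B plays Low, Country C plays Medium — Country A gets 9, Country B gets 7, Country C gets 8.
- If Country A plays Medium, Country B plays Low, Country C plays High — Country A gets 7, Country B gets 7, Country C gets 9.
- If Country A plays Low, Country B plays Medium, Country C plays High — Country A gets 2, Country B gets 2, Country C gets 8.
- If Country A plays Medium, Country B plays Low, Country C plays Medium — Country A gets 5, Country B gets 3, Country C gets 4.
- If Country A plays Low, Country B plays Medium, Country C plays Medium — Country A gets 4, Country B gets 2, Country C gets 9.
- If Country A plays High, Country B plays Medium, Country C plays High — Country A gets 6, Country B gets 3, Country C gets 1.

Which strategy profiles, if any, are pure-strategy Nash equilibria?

Country A against (Low, Medium): payoffs 9, 5, 1 → best response Low.
Country A against (Low, High): payoffs 0, 7, 2 → best response Medium.
Country A against (Medium, Medium): payoffs 4, 6, 8 → best response High.
Country A against (Medium, High): payoffs 2, 7, 6 → best response Medium.
Country B against (Low, Medium): payoffs 7, 2 → best response Low.
Country B against (Low, High): payoffs 0, 2 → best response Medium.
Country B against (Medium, Medium): payoffs 3, 9 → best response Medium.
Country B against (Medium, High): payoffs 7, 6 → best response Low.
Country B against (High, Medium): payoffs 1, 3 → best response Medium.
Country B against (High, High): payoffs 2, 3 → best response Medium.
Country C against (Low, Low): payoffs 8, 2 → best response Medium.
Country C against (Low, Medium): payoffs 9, 8 → best response Medium.
Country C against (Medium, Low): payoffs 4, 9 → best response High.
Country C against (Medium, Medium): payoffs 5, 0 → best response Medium.
Country C against (High, Low): payoffs 1, 5 → best response High.
Country C against (High, Medium): payoffs 5, 1 → best response Medium.
Mutual best responses: (Low, Low, Medium); (Medium, Low, High); (High, Medium, Medium).

The pure Nash equilibria are (Low, Low, Medium); (Medium, Low, High); (High, Medium, Medium).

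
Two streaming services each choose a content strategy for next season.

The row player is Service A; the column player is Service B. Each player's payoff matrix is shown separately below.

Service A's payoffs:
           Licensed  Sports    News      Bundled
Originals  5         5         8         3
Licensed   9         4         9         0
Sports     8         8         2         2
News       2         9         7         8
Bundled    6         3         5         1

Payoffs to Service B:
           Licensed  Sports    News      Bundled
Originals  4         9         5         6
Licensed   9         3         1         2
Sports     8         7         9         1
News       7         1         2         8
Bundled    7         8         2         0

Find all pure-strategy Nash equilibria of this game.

Service A against Licensed: payoffs 5, 9, 8, 2, 6 → best response Licensed.
Service A against Sports: payoffs 5, 4, 8, 9, 3 → best response News.
Service A against News: payoffs 8, 9, 2, 7, 5 → best response Licensed.
Service A against Bundled: payoffs 3, 0, 2, 8, 1 → best response News.
Service B against Originals: payoffs 4, 9, 5, 6 → best response Sports.
Service B against Licensed: payoffs 9, 3, 1, 2 → best response Licensed.
Service B against Sports: payoffs 8, 7, 9, 1 → best response News.
Service B against News: payoffs 7, 1, 2, 8 → best response Bundled.
Service B against Bundled: payoffs 7, 8, 2, 0 → best response Sports.
Mutual best responses: (Licensed, Licensed); (News, Bundled).

(Licensed, Licensed), (News, Bundled)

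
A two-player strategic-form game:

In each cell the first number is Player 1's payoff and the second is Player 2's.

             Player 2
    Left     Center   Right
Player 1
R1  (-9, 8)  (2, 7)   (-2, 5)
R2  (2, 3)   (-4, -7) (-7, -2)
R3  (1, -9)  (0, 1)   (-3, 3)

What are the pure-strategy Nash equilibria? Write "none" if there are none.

For each strategy profile, look for a profitable unilateral deviation.
(R1, Left): Player 1 can switch to R2 (-9 → 2). Not NE.
(R1, Center): Player 2 can switch to Left (7 → 8). Not NE.
(R1, Right): Player 2 can switch to Left (5 → 8). Not NE.
(R2, Left): Player 1 gets 2, best alternative 1; Player 2 gets 3, best alternative -2. No profitable deviation — NE.
(R2, Center): Player 1 can switch to R1 (-4 → 2). Not NE.
(R2, Right): Player 1 can switch to R1 (-7 → -2). Not NE.
(R3, Left): Player 1 can switch to R2 (1 → 2). Not NE.
(R3, Center): Player 1 can switch to R1 (0 → 2). Not NE.
(R3, Right): Player 1 can switch to R1 (-3 → -2). Not NE.

The unique pure-strategy Nash equilibrium is (R2, Left).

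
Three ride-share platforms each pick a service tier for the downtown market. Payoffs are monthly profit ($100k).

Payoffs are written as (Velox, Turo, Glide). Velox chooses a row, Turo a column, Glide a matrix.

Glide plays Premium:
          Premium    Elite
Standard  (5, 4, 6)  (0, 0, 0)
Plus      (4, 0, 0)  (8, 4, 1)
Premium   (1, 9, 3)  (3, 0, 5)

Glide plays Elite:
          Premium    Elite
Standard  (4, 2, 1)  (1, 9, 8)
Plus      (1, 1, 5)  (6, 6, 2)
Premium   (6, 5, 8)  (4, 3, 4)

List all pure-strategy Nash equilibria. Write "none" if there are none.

Pure-strategy Nash equilibria: (Standard, Premium, Premium) and (Plus, Elite, Elite) and (Premium, Premium, Elite)

Velox against (Premium, Premium): payoffs 5, 4, 1 → best response Standard.
Velox against (Premium, Elite): payoffs 4, 1, 6 → best response Premium.
Velox against (Elite, Premium): payoffs 0, 8, 3 → best response Plus.
Velox against (Elite, Elite): payoffs 1, 6, 4 → best response Plus.
Turo against (Standard, Premium): payoffs 4, 0 → best response Premium.
Turo against (Standard, Elite): payoffs 2, 9 → best response Elite.
Turo against (Plus, Premium): payoffs 0, 4 → best response Elite.
Turo against (Plus, Elite): payoffs 1, 6 → best response Elite.
Turo against (Premium, Premium): payoffs 9, 0 → best response Premium.
Turo against (Premium, Elite): payoffs 5, 3 → best response Premium.
Glide against (Standard, Premium): payoffs 6, 1 → best response Premium.
Glide against (Standard, Elite): payoffs 0, 8 → best response Elite.
Glide against (Plus, Premium): payoffs 0, 5 → best response Elite.
Glide against (Plus, Elite): payoffs 1, 2 → best response Elite.
Glide against (Premium, Premium): payoffs 3, 8 → best response Elite.
Glide against (Premium, Elite): payoffs 5, 4 → best response Premium.
Mutual best responses: (Standard, Premium, Premium); (Plus, Elite, Elite); (Premium, Premium, Elite).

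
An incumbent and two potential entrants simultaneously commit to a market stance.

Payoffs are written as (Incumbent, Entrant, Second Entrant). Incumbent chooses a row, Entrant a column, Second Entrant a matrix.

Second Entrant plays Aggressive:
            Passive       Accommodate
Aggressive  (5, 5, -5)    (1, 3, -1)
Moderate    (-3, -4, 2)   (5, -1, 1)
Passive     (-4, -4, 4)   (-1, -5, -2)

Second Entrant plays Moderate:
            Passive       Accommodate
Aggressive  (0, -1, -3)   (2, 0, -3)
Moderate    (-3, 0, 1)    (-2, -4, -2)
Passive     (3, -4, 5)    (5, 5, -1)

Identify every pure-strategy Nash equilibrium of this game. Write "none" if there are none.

Pure-strategy Nash equilibria: (Moderate, Accommodate, Aggressive); (Passive, Accommodate, Moderate)

Incumbent against (Passive, Aggressive): payoffs 5, -3, -4 → best response Aggressive.
Incumbent against (Passive, Moderate): payoffs 0, -3, 3 → best response Passive.
Incumbent against (Accommodate, Aggressive): payoffs 1, 5, -1 → best response Moderate.
Incumbent against (Accommodate, Moderate): payoffs 2, -2, 5 → best response Passive.
Entrant against (Aggressive, Aggressive): payoffs 5, 3 → best response Passive.
Entrant against (Aggressive, Moderate): payoffs -1, 0 → best response Accommodate.
Entrant against (Moderate, Aggressive): payoffs -4, -1 → best response Accommodate.
Entrant against (Moderate, Moderate): payoffs 0, -4 → best response Passive.
Entrant against (Passive, Aggressive): payoffs -4, -5 → best response Passive.
Entrant against (Passive, Moderate): payoffs -4, 5 → best response Accommodate.
Second Entrant against (Aggressive, Passive): payoffs -5, -3 → best response Moderate.
Second Entrant against (Aggressive, Accommodate): payoffs -1, -3 → best response Aggressive.
Second Entrant against (Moderate, Passive): payoffs 2, 1 → best response Aggressive.
Second Entrant against (Moderate, Accommodate): payoffs 1, -2 → best response Aggressive.
Second Entrant against (Passive, Passive): payoffs 4, 5 → best response Moderate.
Second Entrant against (Passive, Accommodate): payoffs -2, -1 → best response Moderate.
Mutual best responses: (Moderate, Accommodate, Aggressive); (Passive, Accommodate, Moderate).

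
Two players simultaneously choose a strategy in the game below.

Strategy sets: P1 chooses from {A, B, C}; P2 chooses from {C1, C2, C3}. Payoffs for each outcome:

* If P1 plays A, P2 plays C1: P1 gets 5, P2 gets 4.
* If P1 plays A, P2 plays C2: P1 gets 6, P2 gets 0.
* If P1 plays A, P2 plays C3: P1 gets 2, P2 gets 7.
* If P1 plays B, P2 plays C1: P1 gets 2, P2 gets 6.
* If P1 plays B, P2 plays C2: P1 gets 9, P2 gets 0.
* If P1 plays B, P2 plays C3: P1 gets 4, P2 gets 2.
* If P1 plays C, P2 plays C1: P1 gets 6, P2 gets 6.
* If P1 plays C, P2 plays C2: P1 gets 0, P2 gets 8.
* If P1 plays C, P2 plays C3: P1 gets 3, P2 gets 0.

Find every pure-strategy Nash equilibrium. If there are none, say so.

none

(A, C1): P1 can switch to C (5 → 6). Not NE.
(A, C2): P1 can switch to B (6 → 9). Not NE.
(A, C3): P1 can switch to B (2 → 4). Not NE.
(B, C1): P1 can switch to A (2 → 5). Not NE.
(B, C2): P2 can switch to C1 (0 → 6). Not NE.
(B, C3): P2 can switch to C1 (2 → 6). Not NE.
(C, C1): P2 can switch to C2 (6 → 8). Not NE.
(C, C2): P1 can switch to A (0 → 6). Not NE.
(C, C3): P1 can switch to B (3 → 4). Not NE.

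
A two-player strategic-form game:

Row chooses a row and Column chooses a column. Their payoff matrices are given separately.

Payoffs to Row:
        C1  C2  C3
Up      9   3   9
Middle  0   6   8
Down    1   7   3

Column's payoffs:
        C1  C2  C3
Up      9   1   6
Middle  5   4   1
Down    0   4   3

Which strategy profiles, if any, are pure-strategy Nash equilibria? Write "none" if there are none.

Pure-strategy Nash equilibria: (Up, C1), (Down, C2)

Check each profile: it is a Nash equilibrium iff no player can strictly gain by switching unilaterally.
(Up, C1): Row gets 9, best alternative 1; Column gets 9, best alternative 6. No profitable deviation — NE.
(Up, C2): Row can switch to Middle (3 → 6). Not NE.
(Up, C3): Column can switch to C1 (6 → 9). Not NE.
(Middle, C1): Row can switch to Up (0 → 9). Not NE.
(Middle, C2): Row can switch to Down (6 → 7). Not NE.
(Middle, C3): Row can switch to Up (8 → 9). Not NE.
(Down, C1): Row can switch to Up (1 → 9). Not NE.
(Down, C2): Row gets 7, best alternative 6; Column gets 4, best alternative 3. No profitable deviation — NE.
(Down, C3): Row can switch to Up (3 → 9). Not NE.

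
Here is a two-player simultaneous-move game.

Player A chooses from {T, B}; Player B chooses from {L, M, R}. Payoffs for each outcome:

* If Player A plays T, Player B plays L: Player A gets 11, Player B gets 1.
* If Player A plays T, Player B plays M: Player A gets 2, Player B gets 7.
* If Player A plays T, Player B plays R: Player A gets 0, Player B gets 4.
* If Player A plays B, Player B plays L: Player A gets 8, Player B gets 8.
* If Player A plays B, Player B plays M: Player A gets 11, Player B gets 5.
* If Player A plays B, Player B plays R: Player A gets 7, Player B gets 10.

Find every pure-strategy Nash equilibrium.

(T, L): Player B can switch to M (1 → 7). Not NE.
(T, M): Player A can switch to B (2 → 11). Not NE.
(T, R): Player A can switch to B (0 → 7). Not NE.
(B, L): Player A can switch to T (8 → 11). Not NE.
(B, M): Player B can switch to L (5 → 8). Not NE.
(B, R): Player A gets 7, best alternative 0; Player B gets 10, best alternative 8. No profitable deviation — NE.

The unique pure-strategy Nash equilibrium is (B, R).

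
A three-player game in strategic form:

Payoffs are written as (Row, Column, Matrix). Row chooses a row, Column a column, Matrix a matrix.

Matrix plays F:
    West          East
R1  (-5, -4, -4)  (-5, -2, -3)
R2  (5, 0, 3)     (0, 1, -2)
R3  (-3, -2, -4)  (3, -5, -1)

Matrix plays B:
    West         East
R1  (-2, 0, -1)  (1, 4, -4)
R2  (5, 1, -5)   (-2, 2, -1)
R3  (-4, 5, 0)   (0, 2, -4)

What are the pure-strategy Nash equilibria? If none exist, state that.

For each player, find the best response to each opponent profile; mutual best responses are the pure NE.
Row against (West, F): payoffs -5, 5, -3 → best response R2.
Row against (West, B): payoffs -2, 5, -4 → best response R2.
Row against (East, F): payoffs -5, 0, 3 → best response R3.
Row against (East, B): payoffs 1, -2, 0 → best response R1.
Column against (R1, F): payoffs -4, -2 → best response East.
Column against (R1, B): payoffs 0, 4 → best response East.
Column against (R2, F): payoffs 0, 1 → best response East.
Column against (R2, B): payoffs 1, 2 → best response East.
Column against (R3, F): payoffs -2, -5 → best response West.
Column against (R3, B): payoffs 5, 2 → best response West.
Matrix against (R1, West): payoffs -4, -1 → best response B.
Matrix against (R1, East): payoffs -3, -4 → best response F.
Matrix against (R2, West): payoffs 3, -5 → best response F.
Matrix against (R2, East): payoffs -2, -1 → best response B.
Matrix against (R3, West): payoffs -4, 0 → best response B.
Matrix against (R3, East): payoffs -1, -4 → best response F.
No profile is a mutual best response for all players.

none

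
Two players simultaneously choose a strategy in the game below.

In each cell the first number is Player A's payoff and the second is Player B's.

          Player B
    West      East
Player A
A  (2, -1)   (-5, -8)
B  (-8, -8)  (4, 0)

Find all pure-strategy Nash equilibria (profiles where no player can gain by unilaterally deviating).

Pure-strategy Nash equilibria: (A, West) and (B, East)

Player A against West: payoffs 2, -8 → best response A.
Player A against East: payoffs -5, 4 → best response B.
Player B against A: payoffs -1, -8 → best response West.
Player B against B: payoffs -8, 0 → best response East.
Mutual best responses: (A, West); (B, East).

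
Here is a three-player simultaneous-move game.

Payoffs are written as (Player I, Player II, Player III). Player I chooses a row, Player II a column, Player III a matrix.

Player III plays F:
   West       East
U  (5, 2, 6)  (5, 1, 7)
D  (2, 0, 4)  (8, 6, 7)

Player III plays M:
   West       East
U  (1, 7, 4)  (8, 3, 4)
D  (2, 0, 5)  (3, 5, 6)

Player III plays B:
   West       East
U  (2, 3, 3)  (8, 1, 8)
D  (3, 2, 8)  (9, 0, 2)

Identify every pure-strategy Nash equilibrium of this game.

(U, West, F) and (D, West, B) and (D, East, F)

Player I against (West, F): payoffs 5, 2 → best response U.
Player I against (West, M): payoffs 1, 2 → best response D.
Player I against (West, B): payoffs 2, 3 → best response D.
Player I against (East, F): payoffs 5, 8 → best response D.
Player I against (East, M): payoffs 8, 3 → best response U.
Player I against (East, B): payoffs 8, 9 → best response D.
Player II against (U, F): payoffs 2, 1 → best response West.
Player II against (U, M): payoffs 7, 3 → best response West.
Player II against (U, B): payoffs 3, 1 → best response West.
Player II against (D, F): payoffs 0, 6 → best response East.
Player II against (D, M): payoffs 0, 5 → best response East.
Player II against (D, B): payoffs 2, 0 → best response West.
Player III against (U, West): payoffs 6, 4, 3 → best response F.
Player III against (U, East): payoffs 7, 4, 8 → best response B.
Player III against (D, West): payoffs 4, 5, 8 → best response B.
Player III against (D, East): payoffs 7, 6, 2 → best response F.
Mutual best responses: (U, West, F); (D, West, B); (D, East, F).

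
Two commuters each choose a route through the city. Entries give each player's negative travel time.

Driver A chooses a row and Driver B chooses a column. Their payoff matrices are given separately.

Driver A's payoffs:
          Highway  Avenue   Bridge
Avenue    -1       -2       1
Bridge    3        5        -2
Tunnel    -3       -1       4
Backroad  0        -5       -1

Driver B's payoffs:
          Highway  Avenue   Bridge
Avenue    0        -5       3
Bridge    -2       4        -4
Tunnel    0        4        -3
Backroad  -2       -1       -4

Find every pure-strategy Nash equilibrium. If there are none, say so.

For each strategy profile, look for a profitable unilateral deviation.
(Avenue, Highway): Driver A can switch to Bridge (-1 → 3). Not NE.
(Avenue, Avenue): Driver A can switch to Bridge (-2 → 5). Not NE.
(Avenue, Bridge): Driver A can switch to Tunnel (1 → 4). Not NE.
(Bridge, Highway): Driver B can switch to Avenue (-2 → 4). Not NE.
(Bridge, Avenue): Driver A gets 5, best alternative -1; Driver B gets 4, best alternative -2. No profitable deviation — NE.
(Bridge, Bridge): Driver A can switch to Avenue (-2 → 1). Not NE.
(Tunnel, Highway): Driver A can switch to Avenue (-3 → -1). Not NE.
(Tunnel, Avenue): Driver A can switch to Bridge (-1 → 5). Not NE.
(Tunnel, Bridge): Driver B can switch to Highway (-3 → 0). Not NE.
(The remaining 3 profiles each have a profitable deviation by the same check.)

(Bridge, Avenue)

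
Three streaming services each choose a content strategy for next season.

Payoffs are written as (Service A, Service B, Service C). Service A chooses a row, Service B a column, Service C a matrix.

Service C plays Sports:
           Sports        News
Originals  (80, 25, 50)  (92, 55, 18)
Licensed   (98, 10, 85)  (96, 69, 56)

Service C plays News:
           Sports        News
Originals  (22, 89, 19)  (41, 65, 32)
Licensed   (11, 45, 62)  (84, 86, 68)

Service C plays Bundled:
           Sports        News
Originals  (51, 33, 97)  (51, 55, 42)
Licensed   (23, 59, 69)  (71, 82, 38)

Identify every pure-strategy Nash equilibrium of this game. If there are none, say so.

(Licensed, News, News)

For each player, find the best response to each opponent profile; mutual best responses are the pure NE.
Service A against (Sports, Sports): payoffs 80, 98 → best response Licensed.
Service A against (Sports, News): payoffs 22, 11 → best response Originals.
Service A against (Sports, Bundled): payoffs 51, 23 → best response Originals.
Service A against (News, Sports): payoffs 92, 96 → best response Licensed.
Service A against (News, News): payoffs 41, 84 → best response Licensed.
Service A against (News, Bundled): payoffs 51, 71 → best response Licensed.
Service B against (Originals, Sports): payoffs 25, 55 → best response News.
Service B against (Originals, News): payoffs 89, 65 → best response Sports.
Service B against (Originals, Bundled): payoffs 33, 55 → best response News.
Service B against (Licensed, Sports): payoffs 10, 69 → best response News.
Service B against (Licensed, News): payoffs 45, 86 → best response News.
Service B against (Licensed, Bundled): payoffs 59, 82 → best response News.
Service C against (Originals, Sports): payoffs 50, 19, 97 → best response Bundled.
Service C against (Originals, News): payoffs 18, 32, 42 → best response Bundled.
Service C against (Licensed, Sports): payoffs 85, 62, 69 → best response Sports.
Service C against (Licensed, News): payoffs 56, 68, 38 → best response News.
Mutual best responses: (Licensed, News, News).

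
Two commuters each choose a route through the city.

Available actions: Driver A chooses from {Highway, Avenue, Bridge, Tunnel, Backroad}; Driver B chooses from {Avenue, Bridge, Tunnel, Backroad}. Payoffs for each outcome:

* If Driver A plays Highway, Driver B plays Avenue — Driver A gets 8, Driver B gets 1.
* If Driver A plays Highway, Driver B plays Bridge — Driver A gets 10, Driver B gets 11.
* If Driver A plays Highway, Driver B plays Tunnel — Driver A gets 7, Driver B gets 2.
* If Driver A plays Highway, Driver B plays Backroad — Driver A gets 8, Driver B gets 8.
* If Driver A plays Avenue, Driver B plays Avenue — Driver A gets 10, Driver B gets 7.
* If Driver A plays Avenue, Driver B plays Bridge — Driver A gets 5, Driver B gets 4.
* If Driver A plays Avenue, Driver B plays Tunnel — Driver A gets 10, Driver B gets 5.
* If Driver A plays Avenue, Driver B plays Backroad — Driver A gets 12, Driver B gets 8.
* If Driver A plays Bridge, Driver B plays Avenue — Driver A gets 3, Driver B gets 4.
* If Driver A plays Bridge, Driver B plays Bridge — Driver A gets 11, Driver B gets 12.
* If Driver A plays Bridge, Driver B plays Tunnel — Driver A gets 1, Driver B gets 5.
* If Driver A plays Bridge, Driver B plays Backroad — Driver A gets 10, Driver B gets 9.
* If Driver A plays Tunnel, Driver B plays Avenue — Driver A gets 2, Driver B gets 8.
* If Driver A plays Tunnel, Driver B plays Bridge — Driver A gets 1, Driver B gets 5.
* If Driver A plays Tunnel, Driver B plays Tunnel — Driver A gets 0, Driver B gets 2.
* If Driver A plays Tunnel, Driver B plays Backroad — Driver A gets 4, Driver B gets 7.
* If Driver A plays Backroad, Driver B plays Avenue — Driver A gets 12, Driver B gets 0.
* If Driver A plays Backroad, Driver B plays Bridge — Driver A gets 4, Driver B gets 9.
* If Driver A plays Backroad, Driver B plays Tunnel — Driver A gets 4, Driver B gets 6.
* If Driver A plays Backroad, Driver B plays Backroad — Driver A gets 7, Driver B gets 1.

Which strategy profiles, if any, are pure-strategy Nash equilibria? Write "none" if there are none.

(Avenue, Backroad); (Bridge, Bridge)

Driver A against Avenue: payoffs 8, 10, 3, 2, 12 → best response Backroad.
Driver A against Bridge: payoffs 10, 5, 11, 1, 4 → best response Bridge.
Driver A against Tunnel: payoffs 7, 10, 1, 0, 4 → best response Avenue.
Driver A against Backroad: payoffs 8, 12, 10, 4, 7 → best response Avenue.
Driver B against Highway: payoffs 1, 11, 2, 8 → best response Bridge.
Driver B against Avenue: payoffs 7, 4, 5, 8 → best response Backroad.
Driver B against Bridge: payoffs 4, 12, 5, 9 → best response Bridge.
Driver B against Tunnel: payoffs 8, 5, 2, 7 → best response Avenue.
Driver B against Backroad: payoffs 0, 9, 6, 1 → best response Bridge.
Mutual best responses: (Avenue, Backroad); (Bridge, Bridge).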